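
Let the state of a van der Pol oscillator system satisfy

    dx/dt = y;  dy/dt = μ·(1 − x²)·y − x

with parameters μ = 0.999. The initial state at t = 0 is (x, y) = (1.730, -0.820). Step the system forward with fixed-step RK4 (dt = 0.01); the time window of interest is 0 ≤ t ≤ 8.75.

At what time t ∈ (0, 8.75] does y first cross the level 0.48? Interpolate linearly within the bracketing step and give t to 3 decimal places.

t=0.000: state=(1.730, -0.820)
step 1 (dt=0.01): k1=(-0.820, -0.097), k2=(-0.820, -0.104), k3=(-0.821, -0.104), k4=(-0.821, -0.110); state += dt/6·(k1+2k2+2k3+k4)
t=0.010: state=(1.722, -0.821)
t=0.020: state=(1.714, -0.822)
t=0.030: state=(1.705, -0.824)
continuing one RK4 step at a time; state shown every 50 steps (Δt=0.5):
t=0.500: state=(1.285, -1.004)
t=1.000: state=(0.674, -1.510)
t=1.500: state=(-0.314, -2.496)
t=2.000: state=(-1.582, -1.971)
t=2.500: state=(-2.021, -0.036)
t=2.920: state=(-1.908, 0.474)
next step: t=2.930: state=(-1.903, 0.480) — y has crossed 0.48
linear interpolation between t=2.920 (0.47367) and t=2.930 (0.48019) → t≈2.930

t = 2.930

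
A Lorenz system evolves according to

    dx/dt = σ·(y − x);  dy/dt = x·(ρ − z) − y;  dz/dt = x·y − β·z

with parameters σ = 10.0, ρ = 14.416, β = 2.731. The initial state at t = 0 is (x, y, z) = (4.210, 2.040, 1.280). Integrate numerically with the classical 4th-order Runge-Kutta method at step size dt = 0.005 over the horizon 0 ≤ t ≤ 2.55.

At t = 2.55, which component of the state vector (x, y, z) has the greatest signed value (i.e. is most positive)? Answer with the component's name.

largest component: z

t=0.000: state=(4.210, 2.040, 1.280)
step 1 (dt=0.005): k1=(-21.700, 53.263, 5.093), k2=(-19.826, 52.364, 5.501), k3=(-19.895, 52.423, 5.499), k4=(-18.084, 51.581, 5.892); state += dt/6·(k1+2k2+2k3+k4)
t=0.005: state=(4.111, 2.302, 1.307)
t=0.010: state=(4.029, 2.556, 1.339)
t=0.015: state=(3.963, 2.804, 1.374)
continuing one RK4 step at a time; state shown every 20 steps (Δt=0.1):
t=0.100: state=(4.573, 6.702, 2.591)
t=0.200: state=(7.752, 11.674, 7.042)
t=0.300: state=(11.128, 12.923, 16.438)
t=0.400: state=(9.875, 5.840, 21.797)
t=0.500: state=(5.168, 0.817, 18.528)
t=0.600: state=(2.023, 0.043, 14.184)
t=0.700: state=(0.841, 0.260, 10.808)
t=0.800: state=(0.576, 0.543, 8.248)
t=0.900: state=(0.682, 0.909, 6.316)
t=1.000: state=(1.036, 1.535, 4.897)
t=1.100: state=(1.738, 2.688, 3.981)
t=1.200: state=(3.050, 4.795, 3.811)
t=1.300: state=(5.358, 8.256, 5.322)
t=1.400: state=(8.621, 11.888, 10.475)
t=1.500: state=(10.587, 10.542, 18.226)
t=1.600: state=(8.306, 4.439, 20.233)
t=1.700: state=(4.513, 1.352, 16.840)
t=1.800: state=(2.320, 1.012, 13.118)
t=1.900: state=(1.623, 1.410, 10.176)
t=2.000: state=(1.730, 2.116, 7.994)
t=2.100: state=(2.378, 3.305, 6.565)
t=2.200: state=(3.648, 5.301, 6.128)
t=2.300: state=(5.730, 8.218, 7.472)
t=2.400: state=(8.331, 10.725, 11.754)
t=2.500: state=(9.611, 9.372, 17.363)
t=2.550: state=(9.065, 7.180, 18.793)
compare at T: x=9.065, y=7.180, z=18.793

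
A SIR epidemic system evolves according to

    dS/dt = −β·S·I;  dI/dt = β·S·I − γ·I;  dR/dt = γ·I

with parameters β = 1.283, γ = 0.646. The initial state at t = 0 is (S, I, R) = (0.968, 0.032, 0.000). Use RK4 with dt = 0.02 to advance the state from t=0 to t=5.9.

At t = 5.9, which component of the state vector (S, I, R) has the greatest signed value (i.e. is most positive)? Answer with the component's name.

t=0.000: state=(0.968, 0.032, 0.000)
step 1 (dt=0.02): k1=(-0.040, 0.019, 0.021), k2=(-0.040, 0.019, 0.021), k3=(-0.040, 0.019, 0.021), k4=(-0.040, 0.019, 0.021); state += dt/6·(k1+2k2+2k3+k4)
t=0.020: state=(0.967, 0.032, 0.000)
t=0.040: state=(0.966, 0.033, 0.001)
t=0.060: state=(0.966, 0.033, 0.001)
continuing one RK4 step at a time; state shown every 10 steps (Δt=0.2):
t=0.200: state=(0.960, 0.036, 0.004)
t=0.400: state=(0.950, 0.040, 0.009)
t=0.600: state=(0.940, 0.045, 0.015)
t=0.800: state=(0.928, 0.051, 0.021)
t=1.000: state=(0.916, 0.056, 0.028)
t=1.200: state=(0.902, 0.062, 0.036)
t=1.400: state=(0.887, 0.069, 0.044)
t=1.600: state=(0.870, 0.076, 0.053)
t=1.800: state=(0.853, 0.083, 0.064)
t=2.000: state=(0.834, 0.091, 0.075)
t=2.200: state=(0.814, 0.099, 0.087)
t=2.400: state=(0.793, 0.107, 0.101)
t=2.600: state=(0.771, 0.115, 0.115)
t=2.800: state=(0.747, 0.122, 0.130)
t=3.000: state=(0.724, 0.130, 0.146)
t=3.200: state=(0.699, 0.137, 0.164)
t=3.400: state=(0.675, 0.144, 0.182)
t=3.600: state=(0.650, 0.150, 0.201)
t=3.800: state=(0.625, 0.155, 0.220)
t=4.000: state=(0.600, 0.159, 0.241)
t=4.200: state=(0.576, 0.163, 0.262)
t=4.400: state=(0.552, 0.165, 0.283)
t=4.600: state=(0.529, 0.167, 0.304)
t=4.800: state=(0.507, 0.167, 0.326)
t=5.000: state=(0.486, 0.167, 0.347)
t=5.200: state=(0.465, 0.166, 0.369)
t=5.400: state=(0.446, 0.164, 0.390)
t=5.600: state=(0.428, 0.161, 0.411)
t=5.800: state=(0.411, 0.158, 0.432)
t=5.900: state=(0.402, 0.156, 0.442)
compare at T: S=0.402, I=0.156, R=0.442

largest component: R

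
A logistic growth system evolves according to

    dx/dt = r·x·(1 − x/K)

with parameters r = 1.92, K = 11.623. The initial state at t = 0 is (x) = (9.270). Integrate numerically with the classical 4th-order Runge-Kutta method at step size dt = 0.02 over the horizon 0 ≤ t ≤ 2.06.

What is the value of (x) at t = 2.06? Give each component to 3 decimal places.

(x) = (11.567)

t=0.000: state=(9.270)
step 1 (dt=0.02): k1=(3.603), k2=(3.562), k3=(3.562), k4=(3.521); state += dt/6·(k1+2k2+2k3+k4)
t=0.020: state=(9.341)
t=0.040: state=(9.411)
t=0.060: state=(9.479)
continuing one RK4 step at a time; state shown every 5 steps (Δt=0.1):
t=0.100: state=(9.610)
t=0.200: state=(9.910)
t=0.300: state=(10.172)
t=0.400: state=(10.398)
t=0.500: state=(10.593)
t=0.600: state=(10.760)
t=0.700: state=(10.901)
t=0.800: state=(11.021)
t=0.900: state=(11.122)
t=1.000: state=(11.206)
t=1.100: state=(11.277)
t=1.200: state=(11.336)
t=1.300: state=(11.385)
t=1.400: state=(11.426)
t=1.500: state=(11.460)
t=1.600: state=(11.488)
t=1.700: state=(11.511)
t=1.800: state=(11.531)
t=1.900: state=(11.547)
t=2.000: state=(11.560)
t=2.060: state=(11.567)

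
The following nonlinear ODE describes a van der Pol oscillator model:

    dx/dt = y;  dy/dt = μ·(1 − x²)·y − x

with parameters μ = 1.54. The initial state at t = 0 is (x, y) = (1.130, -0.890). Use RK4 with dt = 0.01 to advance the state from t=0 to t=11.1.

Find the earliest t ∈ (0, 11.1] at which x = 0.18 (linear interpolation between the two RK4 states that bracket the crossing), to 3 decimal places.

t=0.000: state=(1.130, -0.890)
step 1 (dt=0.01): k1=(-0.890, -0.750), k2=(-0.894, -0.758), k3=(-0.894, -0.758), k4=(-0.898, -0.766); state += dt/6·(k1+2k2+2k3+k4)
t=0.010: state=(1.121, -0.898)
t=0.020: state=(1.112, -0.905)
t=0.030: state=(1.103, -0.913)
continuing one RK4 step at a time; state shown every 50 steps (Δt=0.5):
t=0.500: state=(0.547, -1.564)
t=0.700: state=(0.182, -2.120)
next step: t=0.710: state=(0.161, -2.154) — x has crossed 0.18
linear interpolation between t=0.700 (0.18198) and t=0.710 (0.16062) → t≈0.701

t = 0.701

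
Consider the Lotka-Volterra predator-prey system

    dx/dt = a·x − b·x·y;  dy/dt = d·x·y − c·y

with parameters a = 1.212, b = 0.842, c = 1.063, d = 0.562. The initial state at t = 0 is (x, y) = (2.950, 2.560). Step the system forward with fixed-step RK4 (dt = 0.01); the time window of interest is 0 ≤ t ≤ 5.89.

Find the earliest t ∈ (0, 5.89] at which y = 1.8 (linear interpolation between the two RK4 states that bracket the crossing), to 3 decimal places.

t = 1.498

t=0.000: state=(2.950, 2.560)
step 1 (dt=0.01): k1=(-2.783, 1.523), k2=(-2.789, 1.507), k3=(-2.789, 1.507), k4=(-2.794, 1.492); state += dt/6·(k1+2k2+2k3+k4)
t=0.010: state=(2.922, 2.575)
t=0.020: state=(2.894, 2.590)
t=0.030: state=(2.866, 2.604)
continuing one RK4 step at a time; state shown every 20 steps (Δt=0.2):
t=0.200: state=(2.390, 2.794)
t=0.400: state=(1.886, 2.870)
t=0.600: state=(1.488, 2.802)
t=0.800: state=(1.199, 2.632)
t=1.000: state=(0.999, 2.406)
t=1.200: state=(0.867, 2.159)
t=1.400: state=(0.784, 1.915)
t=1.490: state=(0.759, 1.809)
next step: t=1.500: state=(0.757, 1.798) — y has crossed 1.8
linear interpolation between t=1.490 (1.80904) and t=1.500 (1.79756) → t≈1.498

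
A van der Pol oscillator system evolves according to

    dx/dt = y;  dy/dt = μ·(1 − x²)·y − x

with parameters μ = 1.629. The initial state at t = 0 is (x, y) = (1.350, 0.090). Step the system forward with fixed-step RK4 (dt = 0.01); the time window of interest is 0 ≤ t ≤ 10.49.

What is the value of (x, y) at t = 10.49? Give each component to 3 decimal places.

t=0.000: state=(1.350, 0.090)
step 1 (dt=0.01): k1=(0.090, -1.471), k2=(0.083, -1.461), k3=(0.083, -1.461), k4=(0.075, -1.452); state += dt/6·(k1+2k2+2k3+k4)
t=0.010: state=(1.351, 0.075)
t=0.020: state=(1.352, 0.061)
t=0.030: state=(1.352, 0.047)
continuing one RK4 step at a time; state shown every 50 steps (Δt=0.5):
t=0.500: state=(1.246, -0.454)
t=1.000: state=(0.912, -0.908)
t=1.500: state=(0.253, -1.889)
t=2.000: state=(-1.109, -3.177)
t=2.500: state=(-1.975, -0.307)
t=3.000: state=(-1.904, 0.356)
t=3.500: state=(-1.692, 0.483)
t=4.000: state=(-1.417, 0.628)
t=4.500: state=(-1.039, 0.927)
t=5.000: state=(-0.405, 1.766)
t=5.500: state=(0.915, 3.373)
t=6.000: state=(1.978, 0.529)
t=6.500: state=(1.948, -0.331)
t=7.000: state=(1.746, -0.461)
t=7.500: state=(1.486, -0.588)
t=8.000: state=(1.139, -0.835)
t=8.500: state=(0.588, -1.485)
t=9.000: state=(-0.541, -3.177)
t=9.500: state=(-1.884, -1.163)
t=10.000: state=(-1.982, 0.268)
t=10.490: state=(-1.801, 0.436)

(x, y) = (-1.801, 0.436)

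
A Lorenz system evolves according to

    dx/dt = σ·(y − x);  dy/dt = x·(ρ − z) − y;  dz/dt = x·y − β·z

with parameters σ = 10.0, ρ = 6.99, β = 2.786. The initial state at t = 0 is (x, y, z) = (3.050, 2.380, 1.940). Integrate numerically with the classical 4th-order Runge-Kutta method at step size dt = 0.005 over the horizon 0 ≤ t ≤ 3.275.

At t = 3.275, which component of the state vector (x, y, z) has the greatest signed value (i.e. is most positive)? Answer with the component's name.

t=0.000: state=(3.050, 2.380, 1.940)
step 1 (dt=0.005): k1=(-6.700, 13.023, 1.854), k2=(-6.207, 12.891, 1.900), k3=(-6.223, 12.897, 1.902), k4=(-5.744, 12.772, 1.948); state += dt/6·(k1+2k2+2k3+k4)
t=0.005: state=(3.019, 2.444, 1.950)
t=0.010: state=(2.992, 2.508, 1.959)
t=0.015: state=(2.970, 2.570, 1.970)
continuing one RK4 step at a time; state shown every 40 steps (Δt=0.2):
t=0.200: state=(3.767, 4.631, 2.925)
t=0.400: state=(5.460, 6.044, 5.756)
t=0.600: state=(5.376, 4.741, 8.066)
t=0.800: state=(3.832, 3.156, 7.266)
t=1.000: state=(3.041, 2.915, 5.654)
t=1.200: state=(3.195, 3.440, 4.724)
t=1.400: state=(3.884, 4.285, 4.832)
t=1.600: state=(4.578, 4.808, 5.820)
t=1.800: state=(4.645, 4.487, 6.704)
t=2.000: state=(4.145, 3.871, 6.628)
t=2.200: state=(3.744, 3.640, 6.011)
t=2.400: state=(3.735, 3.818, 5.554)
t=2.600: state=(4.000, 4.158, 5.557)
t=2.800: state=(4.266, 4.353, 5.917)
t=3.000: state=(4.302, 4.254, 6.243)
t=3.200: state=(4.132, 4.031, 6.248)
t=3.275: state=(4.060, 3.969, 6.178)
compare at T: x=4.060, y=3.969, z=6.178

largest component: z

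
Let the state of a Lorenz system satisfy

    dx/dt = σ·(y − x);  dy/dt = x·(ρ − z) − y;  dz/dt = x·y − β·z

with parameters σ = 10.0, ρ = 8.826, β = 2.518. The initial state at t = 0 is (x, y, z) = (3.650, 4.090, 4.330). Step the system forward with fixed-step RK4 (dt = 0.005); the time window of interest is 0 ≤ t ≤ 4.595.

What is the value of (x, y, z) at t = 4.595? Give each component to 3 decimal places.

t=0.000: state=(3.650, 4.090, 4.330)
step 1 (dt=0.005): k1=(4.400, 12.320, 4.026), k2=(4.598, 12.302, 4.158), k3=(4.593, 12.303, 4.159), k4=(4.786, 12.286, 4.293); state += dt/6·(k1+2k2+2k3+k4)
t=0.005: state=(3.673, 4.152, 4.351)
t=0.010: state=(3.698, 4.213, 4.373)
t=0.015: state=(3.724, 4.274, 4.396)
continuing one RK4 step at a time; state shown every 40 steps (Δt=0.2):
t=0.200: state=(5.318, 6.220, 6.421)
t=0.400: state=(6.047, 5.690, 9.696)
t=0.600: state=(4.458, 3.562, 9.599)
t=0.800: state=(3.280, 3.035, 7.641)
t=1.000: state=(3.361, 3.644, 6.297)
t=1.200: state=(4.242, 4.784, 6.351)
t=1.400: state=(5.174, 5.453, 7.796)
t=1.600: state=(5.091, 4.757, 8.962)
t=1.800: state=(4.258, 3.876, 8.512)
t=2.000: state=(3.822, 3.782, 7.487)
t=2.200: state=(4.043, 4.273, 6.986)
t=2.400: state=(4.581, 4.838, 7.357)
t=2.600: state=(4.871, 4.873, 8.139)
t=2.800: state=(4.620, 4.411, 8.396)
t=3.000: state=(4.233, 4.096, 7.983)
t=3.200: state=(4.142, 4.187, 7.510)
t=3.400: state=(4.355, 4.498, 7.439)
t=3.600: state=(4.607, 4.689, 7.768)
t=3.800: state=(4.630, 4.573, 8.086)
t=4.000: state=(4.445, 4.341, 8.056)
t=4.200: state=(4.296, 4.264, 7.796)
t=4.400: state=(4.323, 4.376, 7.624)
t=4.595: state=(4.456, 4.525, 7.685)

(x, y, z) = (4.456, 4.525, 7.685)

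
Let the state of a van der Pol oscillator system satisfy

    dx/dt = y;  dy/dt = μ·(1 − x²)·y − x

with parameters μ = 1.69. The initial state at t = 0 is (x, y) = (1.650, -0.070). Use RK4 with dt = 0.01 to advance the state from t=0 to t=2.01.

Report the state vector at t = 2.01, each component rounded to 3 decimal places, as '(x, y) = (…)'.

(x, y) = (-0.302, -2.921)

t=0.000: state=(1.650, -0.070)
step 1 (dt=0.01): k1=(-0.070, -1.446), k2=(-0.077, -1.425), k3=(-0.077, -1.425), k4=(-0.084, -1.404); state += dt/6·(k1+2k2+2k3+k4)
t=0.010: state=(1.649, -0.084)
t=0.020: state=(1.648, -0.098)
t=0.030: state=(1.647, -0.112)
continuing one RK4 step at a time; state shown every 10 steps (Δt=0.1):
t=0.100: state=(1.636, -0.195)
t=0.200: state=(1.612, -0.290)
t=0.300: state=(1.579, -0.364)
t=0.400: state=(1.540, -0.424)
t=0.500: state=(1.494, -0.477)
t=0.600: state=(1.444, -0.526)
t=0.700: state=(1.389, -0.574)
t=0.800: state=(1.330, -0.624)
t=0.900: state=(1.264, -0.679)
t=1.000: state=(1.194, -0.740)
t=1.100: state=(1.116, -0.812)
t=1.200: state=(1.031, -0.897)
t=1.300: state=(0.936, -1.001)
t=1.400: state=(0.830, -1.129)
t=1.500: state=(0.709, -1.289)
t=1.600: state=(0.570, -1.491)
t=1.700: state=(0.409, -1.747)
t=1.800: state=(0.219, -2.067)
t=1.900: state=(-0.007, -2.454)
t=2.000: state=(-0.273, -2.879)
t=2.010: state=(-0.302, -2.921)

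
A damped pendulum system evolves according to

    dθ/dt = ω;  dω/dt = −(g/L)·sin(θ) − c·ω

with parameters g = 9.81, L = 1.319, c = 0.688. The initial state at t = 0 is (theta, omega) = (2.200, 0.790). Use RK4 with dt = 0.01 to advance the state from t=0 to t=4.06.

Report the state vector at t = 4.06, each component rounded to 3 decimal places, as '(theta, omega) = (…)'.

(theta, omega) = (-0.514, -0.118)

t=0.000: state=(2.200, 0.790)
step 1 (dt=0.01): k1=(0.790, -6.557), k2=(0.757, -6.517), k3=(0.757, -6.518), k4=(0.725, -6.479); state += dt/6·(k1+2k2+2k3+k4)
t=0.010: state=(2.208, 0.725)
t=0.020: state=(2.214, 0.660)
t=0.030: state=(2.221, 0.597)
continuing one RK4 step at a time; state shown every 20 steps (Δt=0.2):
t=0.200: state=(2.235, -0.403)
t=0.400: state=(2.044, -1.508)
t=0.600: state=(1.630, -2.640)
t=0.800: state=(0.997, -3.625)
t=1.000: state=(0.225, -3.933)
t=1.200: state=(-0.505, -3.210)
t=1.400: state=(-1.014, -1.822)
t=1.600: state=(-1.227, -0.323)
t=1.800: state=(-1.154, 1.020)
t=2.000: state=(-0.839, 2.061)
t=2.200: state=(-0.364, 2.579)
t=2.400: state=(0.144, 2.386)
t=2.600: state=(0.549, 1.587)
t=2.800: state=(0.761, 0.516)
t=3.000: state=(0.758, -0.524)
t=3.200: state=(0.567, -1.323)
t=3.400: state=(0.256, -1.710)
t=3.600: state=(-0.083, -1.602)
t=3.800: state=(-0.357, -1.077)
t=4.000: state=(-0.500, -0.345)
t=4.060: state=(-0.514, -0.118)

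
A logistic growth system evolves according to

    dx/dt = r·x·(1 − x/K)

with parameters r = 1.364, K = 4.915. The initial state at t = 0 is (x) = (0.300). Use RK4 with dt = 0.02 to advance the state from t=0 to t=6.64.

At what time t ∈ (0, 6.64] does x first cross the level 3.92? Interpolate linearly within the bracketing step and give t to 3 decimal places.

t=0.000: state=(0.300)
step 1 (dt=0.02): k1=(0.384), k2=(0.389), k3=(0.389), k4=(0.394); state += dt/6·(k1+2k2+2k3+k4)
t=0.020: state=(0.308)
t=0.040: state=(0.316)
t=0.060: state=(0.324)
continuing one RK4 step at a time; state shown every 25 steps (Δt=0.5):
t=0.500: state=(0.560)
t=1.000: state=(0.996)
t=1.500: state=(1.645)
t=2.000: state=(2.451)
t=2.500: state=(3.259)
t=3.000: state=(3.910)
next step: t=3.020: state=(3.932) — x has crossed 3.92
linear interpolation between t=3.000 (3.91013) and t=3.020 (3.93176) → t≈3.009

t = 3.009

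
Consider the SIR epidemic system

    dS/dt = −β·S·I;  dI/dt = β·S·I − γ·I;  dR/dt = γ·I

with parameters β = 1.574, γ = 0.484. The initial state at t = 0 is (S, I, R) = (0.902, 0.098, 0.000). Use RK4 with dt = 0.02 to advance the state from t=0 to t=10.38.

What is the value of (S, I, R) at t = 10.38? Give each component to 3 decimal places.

t=0.000: state=(0.902, 0.098, 0.000)
step 1 (dt=0.02): k1=(-0.139, 0.092, 0.047), k2=(-0.140, 0.092, 0.048), k3=(-0.140, 0.092, 0.048), k4=(-0.141, 0.093, 0.048); state += dt/6·(k1+2k2+2k3+k4)
t=0.020: state=(0.899, 0.100, 0.001)
t=0.040: state=(0.896, 0.102, 0.002)
t=0.060: state=(0.893, 0.104, 0.003)
continuing one RK4 step at a time; state shown every 25 steps (Δt=0.5):
t=0.500: state=(0.818, 0.152, 0.030)
t=1.000: state=(0.708, 0.217, 0.074)
t=1.500: state=(0.581, 0.284, 0.135)
t=2.000: state=(0.455, 0.335, 0.210)
t=2.500: state=(0.346, 0.359, 0.295)
t=3.000: state=(0.260, 0.358, 0.382)
t=3.500: state=(0.198, 0.336, 0.466)
t=4.000: state=(0.154, 0.302, 0.544)
t=4.500: state=(0.123, 0.264, 0.612)
t=5.000: state=(0.101, 0.227, 0.672)
t=5.500: state=(0.086, 0.192, 0.722)
t=6.000: state=(0.075, 0.160, 0.765)
t=6.500: state=(0.067, 0.133, 0.800)
t=7.000: state=(0.061, 0.110, 0.830)
t=7.500: state=(0.056, 0.090, 0.854)
t=8.000: state=(0.053, 0.074, 0.873)
t=8.500: state=(0.050, 0.060, 0.890)
t=9.000: state=(0.048, 0.049, 0.903)
t=9.500: state=(0.046, 0.040, 0.914)
t=10.000: state=(0.045, 0.033, 0.922)
t=10.380: state=(0.044, 0.028, 0.928)

(S, I, R) = (0.044, 0.028, 0.928)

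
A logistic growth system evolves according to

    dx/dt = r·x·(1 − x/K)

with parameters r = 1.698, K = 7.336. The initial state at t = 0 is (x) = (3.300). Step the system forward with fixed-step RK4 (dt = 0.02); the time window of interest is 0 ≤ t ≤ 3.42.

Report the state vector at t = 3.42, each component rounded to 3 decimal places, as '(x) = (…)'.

(x) = (7.309)

t=0.000: state=(3.300)
step 1 (dt=0.02): k1=(3.083), k2=(3.088), k3=(3.088), k4=(3.092); state += dt/6·(k1+2k2+2k3+k4)
t=0.020: state=(3.362)
t=0.040: state=(3.424)
t=0.060: state=(3.486)
continuing one RK4 step at a time; state shown every 10 steps (Δt=0.2):
t=0.200: state=(3.921)
t=0.400: state=(4.528)
t=0.600: state=(5.089)
t=0.800: state=(5.581)
t=1.000: state=(5.994)
t=1.200: state=(6.327)
t=1.400: state=(6.588)
t=1.600: state=(6.787)
t=1.800: state=(6.937)
t=2.000: state=(7.047)
t=2.200: state=(7.128)
t=2.400: state=(7.187)
t=2.600: state=(7.229)
t=2.800: state=(7.260)
t=3.000: state=(7.281)
t=3.200: state=(7.297)
t=3.400: state=(7.308)
t=3.420: state=(7.309)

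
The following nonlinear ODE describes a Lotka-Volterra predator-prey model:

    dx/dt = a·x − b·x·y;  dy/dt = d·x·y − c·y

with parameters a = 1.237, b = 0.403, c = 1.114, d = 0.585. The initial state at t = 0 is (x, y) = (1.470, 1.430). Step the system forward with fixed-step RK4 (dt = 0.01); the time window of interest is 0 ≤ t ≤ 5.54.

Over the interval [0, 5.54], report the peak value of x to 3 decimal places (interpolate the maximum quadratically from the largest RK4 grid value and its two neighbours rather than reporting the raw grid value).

max x = 3.728

t=0.000: state=(1.470, 1.430)
step 1 (dt=0.01): k1=(0.971, -0.363), k2=(0.976, -0.359), k3=(0.976, -0.359), k4=(0.980, -0.354); state += dt/6·(k1+2k2+2k3+k4)
t=0.010: state=(1.480, 1.426)
t=0.020: state=(1.490, 1.423)
t=0.030: state=(1.500, 1.420)
continuing one RK4 step at a time; state shown every 20 steps (Δt=0.2):
t=0.200: state=(1.682, 1.376)
t=0.400: state=(1.930, 1.359)
t=0.600: state=(2.213, 1.386)
t=0.800: state=(2.528, 1.463)
t=1.000: state=(2.862, 1.605)
t=1.200: state=(3.194, 1.830)
t=1.400: state=(3.485, 2.166)
t=1.600: state=(3.681, 2.640)
t=1.800: state=(3.719, 3.263)
t=2.000: state=(3.556, 4.005)
t=2.200: state=(3.197, 4.766)
t=2.400: state=(2.715, 5.393)
t=2.600: state=(2.214, 5.757)
t=2.800: state=(1.775, 5.813)
t=3.000: state=(1.433, 5.607)
t=3.200: state=(1.185, 5.225)
t=3.400: state=(1.015, 4.753)
t=3.600: state=(0.904, 4.253)
t=3.800: state=(0.838, 3.767)
t=4.000: state=(0.807, 3.318)
t=4.200: state=(0.804, 2.917)
t=4.400: state=(0.826, 2.568)
t=4.600: state=(0.871, 2.269)
t=4.800: state=(0.938, 2.018)
t=5.000: state=(1.030, 1.811)
t=5.200: state=(1.148, 1.646)
t=5.400: state=(1.295, 1.519)
t=5.540: state=(1.416, 1.452)
largest grid value and its neighbours: x(1.730)=3.72733, x(1.740)=3.72771, x(1.750)=3.72759
parabola through these three points peaks at t≈1.743 with x≈3.72772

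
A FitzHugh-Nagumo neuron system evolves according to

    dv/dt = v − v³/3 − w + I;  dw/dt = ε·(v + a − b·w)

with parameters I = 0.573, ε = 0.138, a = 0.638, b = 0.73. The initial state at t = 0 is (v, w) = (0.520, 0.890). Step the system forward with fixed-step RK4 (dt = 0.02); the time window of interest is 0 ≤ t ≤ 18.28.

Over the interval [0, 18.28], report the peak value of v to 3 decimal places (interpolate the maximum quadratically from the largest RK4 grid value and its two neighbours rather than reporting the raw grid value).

t=0.000: state=(0.520, 0.890)
step 1 (dt=0.02): k1=(0.156, 0.070), k2=(0.157, 0.070), k3=(0.157, 0.070), k4=(0.157, 0.070); state += dt/6·(k1+2k2+2k3+k4)
t=0.020: state=(0.523, 0.891)
t=0.040: state=(0.526, 0.893)
t=0.060: state=(0.529, 0.894)
continuing one RK4 step at a time; state shown every 50 steps (Δt=1):
t=1.000: state=(0.695, 0.968)
t=2.000: state=(0.876, 1.063)
t=3.000: state=(0.997, 1.169)
t=4.000: state=(1.014, 1.274)
t=5.000: state=(0.933, 1.364)
t=6.000: state=(0.750, 1.429)
t=7.000: state=(0.396, 1.453)
t=8.000: state=(-0.421, 1.403)
t=9.000: state=(-1.672, 1.208)
t=10.000: state=(-1.902, 0.933)
t=11.000: state=(-1.826, 0.682)
t=12.000: state=(-1.729, 0.467)
t=13.000: state=(-1.629, 0.286)
t=14.000: state=(-1.529, 0.135)
t=15.000: state=(-1.427, 0.012)
t=16.000: state=(-1.322, -0.086)
t=17.000: state=(-1.212, -0.160)
t=18.000: state=(-1.091, -0.212)
t=18.280: state=(-1.055, -0.223)
largest grid value and its neighbours: v(3.640)=1.02004, v(3.660)=1.02007, v(3.680)=1.02005
parabola through these three points peaks at t≈3.664 with v≈1.02007

max v = 1.020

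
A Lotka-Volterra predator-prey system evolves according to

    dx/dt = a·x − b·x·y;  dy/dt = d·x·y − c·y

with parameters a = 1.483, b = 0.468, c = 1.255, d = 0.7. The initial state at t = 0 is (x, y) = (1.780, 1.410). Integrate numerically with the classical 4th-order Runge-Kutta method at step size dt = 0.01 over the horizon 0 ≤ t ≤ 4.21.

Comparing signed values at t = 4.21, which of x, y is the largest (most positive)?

t=0.000: state=(1.780, 1.410)
step 1 (dt=0.01): k1=(1.465, -0.013), k2=(1.471, -0.005), k3=(1.471, -0.005), k4=(1.477, 0.002); state += dt/6·(k1+2k2+2k3+k4)
t=0.010: state=(1.795, 1.410)
t=0.020: state=(1.810, 1.410)
t=0.030: state=(1.825, 1.410)
continuing one RK4 step at a time; state shown every 20 steps (Δt=0.2):
t=0.200: state=(2.097, 1.438)
t=0.400: state=(2.456, 1.538)
t=0.600: state=(2.837, 1.733)
t=0.800: state=(3.200, 2.059)
t=1.000: state=(3.473, 2.559)
t=1.200: state=(3.563, 3.267)
t=1.400: state=(3.390, 4.150)
t=1.600: state=(2.963, 5.049)
t=1.800: state=(2.402, 5.722)
t=2.000: state=(1.861, 5.994)
t=2.200: state=(1.433, 5.864)
t=2.400: state=(1.133, 5.452)
t=2.600: state=(0.939, 4.899)
t=2.800: state=(0.821, 4.308)
t=3.000: state=(0.758, 3.741)
t=3.200: state=(0.736, 3.230)
t=3.400: state=(0.748, 2.787)
t=3.600: state=(0.789, 2.414)
t=3.800: state=(0.859, 2.107)
t=4.000: state=(0.960, 1.861)
t=4.200: state=(1.096, 1.672)
t=4.210: state=(1.103, 1.664)
compare at T: x=1.103, y=1.664

largest component: y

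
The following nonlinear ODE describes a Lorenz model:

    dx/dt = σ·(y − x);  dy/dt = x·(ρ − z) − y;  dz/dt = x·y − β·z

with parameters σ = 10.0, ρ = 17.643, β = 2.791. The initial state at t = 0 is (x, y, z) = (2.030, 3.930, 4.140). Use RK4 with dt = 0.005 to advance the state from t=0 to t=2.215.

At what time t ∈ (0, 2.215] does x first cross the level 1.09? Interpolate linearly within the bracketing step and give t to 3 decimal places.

t = 0.622

t=0.000: state=(2.030, 3.930, 4.140)
step 1 (dt=0.005): k1=(19.000, 23.481, -3.577), k2=(19.112, 24.082, -3.243), k3=(19.124, 24.083, -3.241), k4=(19.248, 24.686, -2.900); state += dt/6·(k1+2k2+2k3+k4)
t=0.005: state=(2.126, 4.050, 4.124)
t=0.010: state=(2.223, 4.177, 4.111)
t=0.015: state=(2.321, 4.309, 4.102)
continuing one RK4 step at a time; state shown every 20 steps (Δt=0.1):
t=0.100: state=(4.427, 7.551, 4.751)
t=0.200: state=(8.479, 13.290, 9.627)
t=0.300: state=(12.450, 14.137, 21.199)
t=0.400: state=(10.159, 4.645, 25.972)
t=0.500: state=(4.525, -0.111, 20.778)
t=0.600: state=(1.434, -0.329, 15.638)
t=0.620: state=(1.120, -0.261, 14.781)
next step: t=0.625: state=(1.053, -0.244, 14.575) — x has crossed 1.09
linear interpolation between t=0.620 (1.12035) and t=0.625 (1.05340) → t≈0.622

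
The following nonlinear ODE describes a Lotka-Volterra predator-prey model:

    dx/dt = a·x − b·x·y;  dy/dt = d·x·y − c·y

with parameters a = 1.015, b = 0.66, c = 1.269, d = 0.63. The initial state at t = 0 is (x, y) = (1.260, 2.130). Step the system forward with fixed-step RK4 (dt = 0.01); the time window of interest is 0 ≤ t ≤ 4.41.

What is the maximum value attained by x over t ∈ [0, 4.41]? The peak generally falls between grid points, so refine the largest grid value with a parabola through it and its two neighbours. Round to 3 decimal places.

t=0.000: state=(1.260, 2.130)
step 1 (dt=0.01): k1=(-0.492, -1.012), k2=(-0.487, -1.013), k3=(-0.487, -1.013), k4=(-0.482, -1.014); state += dt/6·(k1+2k2+2k3+k4)
t=0.010: state=(1.255, 2.120)
t=0.020: state=(1.250, 2.110)
t=0.030: state=(1.246, 2.100)
continuing one RK4 step at a time; state shown every 20 steps (Δt=0.2):
t=0.200: state=(1.181, 1.927)
t=0.400: state=(1.137, 1.729)
t=0.600: state=(1.122, 1.546)
t=0.800: state=(1.133, 1.382)
t=1.000: state=(1.168, 1.240)
t=1.200: state=(1.225, 1.118)
t=1.400: state=(1.304, 1.017)
t=1.600: state=(1.404, 0.936)
t=1.800: state=(1.527, 0.873)
t=2.000: state=(1.673, 0.828)
t=2.200: state=(1.840, 0.802)
t=2.400: state=(2.030, 0.794)
t=2.600: state=(2.238, 0.805)
t=2.800: state=(2.460, 0.840)
t=3.000: state=(2.688, 0.901)
t=3.200: state=(2.906, 0.995)
t=3.400: state=(3.096, 1.127)
t=3.600: state=(3.233, 1.304)
t=3.800: state=(3.287, 1.527)
t=4.000: state=(3.236, 1.789)
t=4.200: state=(3.073, 2.068)
t=4.400: state=(2.816, 2.327)
t=4.410: state=(2.801, 2.339)
largest grid value and its neighbours: x(3.800)=3.28684, x(3.810)=3.28693, x(3.820)=3.28676
parabola through these three points peaks at t≈3.809 with x≈3.28694

max x = 3.287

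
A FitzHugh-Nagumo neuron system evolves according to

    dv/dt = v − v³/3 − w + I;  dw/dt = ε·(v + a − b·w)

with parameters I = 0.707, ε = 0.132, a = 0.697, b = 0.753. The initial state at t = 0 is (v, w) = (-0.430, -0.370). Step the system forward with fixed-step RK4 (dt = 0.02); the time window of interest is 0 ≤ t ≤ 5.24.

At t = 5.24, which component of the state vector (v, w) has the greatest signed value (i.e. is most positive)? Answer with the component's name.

largest component: v

t=0.000: state=(-0.430, -0.370)
step 1 (dt=0.02): k1=(0.674, 0.072), k2=(0.678, 0.073), k3=(0.678, 0.073), k4=(0.683, 0.074); state += dt/6·(k1+2k2+2k3+k4)
t=0.020: state=(-0.416, -0.369)
t=0.040: state=(-0.403, -0.367)
t=0.060: state=(-0.389, -0.366)
continuing one RK4 step at a time; state shown every 10 steps (Δt=0.2):
t=0.200: state=(-0.285, -0.354)
t=0.400: state=(-0.114, -0.334)
t=0.600: state=(0.088, -0.310)
t=0.800: state=(0.329, -0.280)
t=1.000: state=(0.609, -0.244)
t=1.200: state=(0.917, -0.201)
t=1.400: state=(1.224, -0.151)
t=1.600: state=(1.492, -0.094)
t=1.800: state=(1.692, -0.032)
t=2.000: state=(1.821, 0.033)
t=2.200: state=(1.892, 0.099)
t=2.400: state=(1.924, 0.165)
t=2.600: state=(1.933, 0.231)
t=2.800: state=(1.928, 0.295)
t=3.000: state=(1.915, 0.357)
t=3.200: state=(1.898, 0.418)
t=3.400: state=(1.878, 0.478)
t=3.600: state=(1.858, 0.535)
t=3.800: state=(1.836, 0.591)
t=4.000: state=(1.813, 0.646)
t=4.200: state=(1.791, 0.698)
t=4.400: state=(1.768, 0.749)
t=4.600: state=(1.744, 0.799)
t=4.800: state=(1.721, 0.846)
t=5.000: state=(1.697, 0.893)
t=5.200: state=(1.674, 0.937)
t=5.240: state=(1.669, 0.946)
compare at T: v=1.669, w=0.946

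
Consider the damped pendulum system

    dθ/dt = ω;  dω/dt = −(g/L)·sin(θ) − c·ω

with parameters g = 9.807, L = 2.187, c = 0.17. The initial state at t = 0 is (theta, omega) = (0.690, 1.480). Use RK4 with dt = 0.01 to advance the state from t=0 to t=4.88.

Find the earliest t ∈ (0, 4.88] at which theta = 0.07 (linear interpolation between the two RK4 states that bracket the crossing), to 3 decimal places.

t = 1.185

t=0.000: state=(0.690, 1.480)
step 1 (dt=0.01): k1=(1.480, -3.106), k2=(1.464, -3.129), k3=(1.464, -3.129), k4=(1.449, -3.151); state += dt/6·(k1+2k2+2k3+k4)
t=0.010: state=(0.705, 1.449)
t=0.020: state=(0.719, 1.417)
t=0.030: state=(0.733, 1.385)
continuing one RK4 step at a time; state shown every 20 steps (Δt=0.2):
t=0.200: state=(0.919, 0.789)
t=0.400: state=(1.002, 0.034)
t=0.600: state=(0.934, -0.699)
t=0.800: state=(0.729, -1.332)
t=1.000: state=(0.414, -1.767)
t=1.180: state=(0.080, -1.908)
next step: t=1.190: state=(0.061, -1.908) — theta has crossed 0.07
linear interpolation between t=1.180 (0.07971) and t=1.190 (0.06063) → t≈1.185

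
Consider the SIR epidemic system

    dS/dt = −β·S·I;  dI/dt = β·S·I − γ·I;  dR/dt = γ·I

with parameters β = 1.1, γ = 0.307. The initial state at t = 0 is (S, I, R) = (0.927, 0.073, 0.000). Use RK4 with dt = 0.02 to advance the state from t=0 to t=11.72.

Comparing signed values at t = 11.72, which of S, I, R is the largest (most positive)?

t=0.000: state=(0.927, 0.073, 0.000)
step 1 (dt=0.02): k1=(-0.074, 0.052, 0.022), k2=(-0.075, 0.052, 0.023), k3=(-0.075, 0.052, 0.023), k4=(-0.075, 0.053, 0.023); state += dt/6·(k1+2k2+2k3+k4)
t=0.020: state=(0.926, 0.074, 0.000)
t=0.040: state=(0.924, 0.075, 0.001)
t=0.060: state=(0.922, 0.076, 0.001)
continuing one RK4 step at a time; state shown every 25 steps (Δt=0.5):
t=0.500: state=(0.884, 0.103, 0.013)
t=1.000: state=(0.826, 0.142, 0.032)
t=1.500: state=(0.755, 0.188, 0.057)
t=2.000: state=(0.672, 0.238, 0.090)
t=2.500: state=(0.581, 0.289, 0.130)
t=3.000: state=(0.489, 0.332, 0.178)
t=3.500: state=(0.404, 0.364, 0.232)
t=4.000: state=(0.329, 0.382, 0.289)
t=4.500: state=(0.266, 0.386, 0.348)
t=5.000: state=(0.216, 0.377, 0.407)
t=5.500: state=(0.176, 0.360, 0.464)
t=6.000: state=(0.145, 0.337, 0.517)
t=6.500: state=(0.121, 0.311, 0.567)
t=7.000: state=(0.103, 0.284, 0.613)
t=7.500: state=(0.089, 0.257, 0.654)
t=8.000: state=(0.078, 0.231, 0.692)
t=8.500: state=(0.069, 0.206, 0.725)
t=9.000: state=(0.062, 0.183, 0.755)
t=9.500: state=(0.056, 0.162, 0.782)
t=10.000: state=(0.052, 0.143, 0.805)
t=10.500: state=(0.048, 0.126, 0.826)
t=11.000: state=(0.045, 0.111, 0.844)
t=11.500: state=(0.043, 0.098, 0.860)
t=11.720: state=(0.042, 0.092, 0.866)
compare at T: S=0.042, I=0.092, R=0.866

largest component: R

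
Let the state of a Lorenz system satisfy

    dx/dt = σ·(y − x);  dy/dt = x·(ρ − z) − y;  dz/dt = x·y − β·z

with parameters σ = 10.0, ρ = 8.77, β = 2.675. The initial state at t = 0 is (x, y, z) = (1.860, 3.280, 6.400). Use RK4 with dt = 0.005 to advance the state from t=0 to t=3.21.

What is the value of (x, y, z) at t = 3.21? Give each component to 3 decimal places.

t=0.000: state=(1.860, 3.280, 6.400)
step 1 (dt=0.005): k1=(14.200, 1.128, -11.019), k2=(13.873, 1.262, -10.824), k3=(13.885, 1.259, -10.827), k4=(13.569, 1.391, -10.635); state += dt/6·(k1+2k2+2k3+k4)
t=0.005: state=(1.929, 3.286, 6.346)
t=0.010: state=(1.996, 3.294, 6.294)
t=0.015: state=(2.059, 3.303, 6.243)
continuing one RK4 step at a time; state shown every 40 steps (Δt=0.2):
t=0.200: state=(3.575, 4.287, 5.436)
t=0.400: state=(5.055, 5.734, 6.689)
t=0.600: state=(5.692, 5.544, 8.919)
t=0.800: state=(4.726, 4.104, 9.093)
t=1.000: state=(3.823, 3.604, 7.738)
t=1.200: state=(3.846, 4.057, 6.745)
t=1.400: state=(4.494, 4.874, 6.866)
t=1.600: state=(5.080, 5.217, 7.886)
t=1.800: state=(4.941, 4.700, 8.531)
t=2.000: state=(4.395, 4.161, 8.141)
t=2.200: state=(4.160, 4.167, 7.465)
t=2.400: state=(4.370, 4.546, 7.240)
t=2.600: state=(4.722, 4.861, 7.597)
t=2.800: state=(4.821, 4.775, 8.060)
t=3.000: state=(4.605, 4.468, 8.088)
t=3.200: state=(4.392, 4.336, 7.768)
t=3.210: state=(4.387, 4.337, 7.751)

(x, y, z) = (4.387, 4.337, 7.751)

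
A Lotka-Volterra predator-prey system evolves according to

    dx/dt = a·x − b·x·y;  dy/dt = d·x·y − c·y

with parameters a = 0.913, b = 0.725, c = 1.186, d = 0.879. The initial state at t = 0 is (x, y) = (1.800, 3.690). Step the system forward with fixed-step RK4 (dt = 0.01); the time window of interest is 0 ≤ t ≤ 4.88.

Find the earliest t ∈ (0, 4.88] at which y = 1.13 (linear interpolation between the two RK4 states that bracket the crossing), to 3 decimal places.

t=0.000: state=(1.800, 3.690)
step 1 (dt=0.01): k1=(-3.172, 1.462), k2=(-3.154, 1.413), k3=(-3.153, 1.414), k4=(-3.135, 1.365); state += dt/6·(k1+2k2+2k3+k4)
t=0.010: state=(1.768, 3.704)
t=0.020: state=(1.737, 3.717)
t=0.030: state=(1.707, 3.729)
continuing one RK4 step at a time; state shown every 20 steps (Δt=0.2):
t=0.200: state=(1.250, 3.796)
t=0.400: state=(0.875, 3.601)
t=0.600: state=(0.639, 3.240)
t=0.800: state=(0.494, 2.820)
t=1.000: state=(0.406, 2.406)
t=1.200: state=(0.354, 2.029)
t=1.400: state=(0.324, 1.698)
t=1.600: state=(0.311, 1.416)
t=1.800: state=(0.309, 1.179)
t=1.840: state=(0.310, 1.137)
next step: t=1.850: state=(0.310, 1.127) — y has crossed 1.13
linear interpolation between t=1.840 (1.13705) and t=1.850 (1.12671) → t≈1.847

t = 1.847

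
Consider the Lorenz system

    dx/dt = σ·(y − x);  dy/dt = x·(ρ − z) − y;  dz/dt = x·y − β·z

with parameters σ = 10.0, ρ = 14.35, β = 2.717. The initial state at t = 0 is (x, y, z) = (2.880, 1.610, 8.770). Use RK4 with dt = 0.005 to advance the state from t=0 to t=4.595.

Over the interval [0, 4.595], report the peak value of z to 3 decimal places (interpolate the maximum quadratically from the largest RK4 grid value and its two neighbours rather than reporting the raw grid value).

max z = 18.527

t=0.000: state=(2.880, 1.610, 8.770)
step 1 (dt=0.005): k1=(-12.700, 14.460, -19.191), k2=(-12.021, 14.384, -19.009), k3=(-12.040, 14.392, -19.008), k4=(-11.378, 14.321, -18.827); state += dt/6·(k1+2k2+2k3+k4)
t=0.005: state=(2.820, 1.682, 8.675)
t=0.010: state=(2.766, 1.753, 8.582)
t=0.015: state=(2.718, 1.824, 8.490)
continuing one RK4 step at a time; state shown every 40 steps (Δt=0.2):
t=0.200: state=(3.530, 4.914, 6.555)
t=0.400: state=(7.765, 10.142, 10.925)
t=0.600: state=(8.212, 5.839, 18.521)
t=0.800: state=(3.608, 2.337, 13.671)
t=1.000: state=(3.103, 3.650, 9.278)
t=1.200: state=(5.474, 7.245, 9.012)
t=1.400: state=(8.502, 8.846, 15.314)
t=1.600: state=(5.938, 4.013, 16.141)
t=1.800: state=(3.756, 3.570, 11.742)
t=2.000: state=(4.762, 5.856, 9.792)
t=2.200: state=(7.368, 8.428, 12.915)
t=2.400: state=(7.071, 5.797, 16.182)
t=2.600: state=(4.681, 4.011, 13.360)
t=2.800: state=(4.695, 5.294, 10.900)
t=3.000: state=(6.537, 7.530, 12.093)
t=3.200: state=(7.226, 6.709, 15.273)
t=3.400: state=(5.457, 4.654, 14.175)
t=3.600: state=(4.888, 5.124, 11.860)
t=3.800: state=(6.060, 6.834, 11.986)
t=4.000: state=(7.004, 6.944, 14.379)
t=4.200: state=(5.959, 5.259, 14.422)
t=4.400: state=(5.165, 5.157, 12.582)
t=4.595: state=(5.788, 6.336, 12.135)
largest grid value and its neighbours: z(0.590)=18.52085, z(0.595)=18.52676, z(0.600)=18.52072
parabola through these three points peaks at t≈0.595 with z≈18.52676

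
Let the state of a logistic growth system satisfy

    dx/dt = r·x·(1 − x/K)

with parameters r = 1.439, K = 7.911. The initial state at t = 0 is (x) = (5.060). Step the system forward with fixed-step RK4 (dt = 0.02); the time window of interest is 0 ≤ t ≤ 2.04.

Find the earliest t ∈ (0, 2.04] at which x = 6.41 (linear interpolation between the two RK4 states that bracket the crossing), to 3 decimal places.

t = 0.610

t=0.000: state=(5.060)
step 1 (dt=0.02): k1=(2.624), k2=(2.613), k3=(2.613), k4=(2.603); state += dt/6·(k1+2k2+2k3+k4)
t=0.020: state=(5.112)
t=0.040: state=(5.164)
t=0.060: state=(5.215)
continuing one RK4 step at a time; state shown every 5 steps (Δt=0.1):
t=0.100: state=(5.317)
t=0.200: state=(5.561)
t=0.300: state=(5.792)
t=0.400: state=(6.007)
t=0.500: state=(6.208)
t=0.600: state=(6.392)
next step: t=0.620: state=(6.427) — x has crossed 6.41
linear interpolation between t=0.600 (6.39212) and t=0.620 (6.42713) → t≈0.610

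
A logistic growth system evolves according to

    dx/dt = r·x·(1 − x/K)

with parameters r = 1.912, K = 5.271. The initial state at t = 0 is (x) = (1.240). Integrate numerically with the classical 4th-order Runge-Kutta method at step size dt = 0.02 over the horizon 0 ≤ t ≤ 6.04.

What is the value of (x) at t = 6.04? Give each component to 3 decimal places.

t=0.000: state=(1.240)
step 1 (dt=0.02): k1=(1.813), k2=(1.831), k3=(1.832), k4=(1.850); state += dt/6·(k1+2k2+2k3+k4)
t=0.020: state=(1.277)
t=0.040: state=(1.314)
t=0.060: state=(1.352)
continuing one RK4 step at a time; state shown every 10 steps (Δt=0.2):
t=0.200: state=(1.638)
t=0.400: state=(2.097)
t=0.600: state=(2.594)
t=0.800: state=(3.093)
t=1.000: state=(3.560)
t=1.200: state=(3.970)
t=1.400: state=(4.308)
t=1.600: state=(4.573)
t=1.800: state=(4.774)
t=2.000: state=(4.922)
t=2.200: state=(5.027)
t=2.400: state=(5.102)
t=2.600: state=(5.155)
t=2.800: state=(5.191)
t=3.000: state=(5.216)
t=3.200: state=(5.234)
t=3.400: state=(5.245)
t=3.600: state=(5.253)
t=3.800: state=(5.259)
t=4.000: state=(5.263)
t=4.200: state=(5.265)
t=4.400: state=(5.267)
t=4.600: state=(5.268)
t=4.800: state=(5.269)
t=5.000: state=(5.270)
t=5.200: state=(5.270)
t=5.400: state=(5.270)
t=5.600: state=(5.271)
t=5.800: state=(5.271)
t=6.000: state=(5.271)
t=6.040: state=(5.271)

(x) = (5.271)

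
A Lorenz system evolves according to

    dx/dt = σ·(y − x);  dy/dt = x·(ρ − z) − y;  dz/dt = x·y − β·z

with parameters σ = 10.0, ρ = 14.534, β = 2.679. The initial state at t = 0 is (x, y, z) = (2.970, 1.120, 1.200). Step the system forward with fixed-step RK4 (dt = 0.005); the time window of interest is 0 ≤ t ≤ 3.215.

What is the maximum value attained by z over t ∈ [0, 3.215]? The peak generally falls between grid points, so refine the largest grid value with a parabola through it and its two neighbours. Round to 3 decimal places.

max z = 22.160

t=0.000: state=(2.970, 1.120, 1.200)
step 1 (dt=0.005): k1=(-18.500, 38.482, 0.112), k2=(-17.075, 37.768, 0.340), k3=(-17.129, 37.816, 0.338), k4=(-15.753, 37.146, 0.557); state += dt/6·(k1+2k2+2k3+k4)
t=0.005: state=(2.884, 1.309, 1.202)
t=0.010: state=(2.812, 1.492, 1.206)
t=0.015: state=(2.752, 1.669, 1.211)
continuing one RK4 step at a time; state shown every 40 steps (Δt=0.2):
t=0.200: state=(5.415, 8.706, 3.679)
t=0.400: state=(11.485, 10.894, 20.066)
t=0.600: state=(3.526, 0.032, 16.980)
t=0.800: state=(0.460, 0.111, 9.919)
t=1.000: state=(0.377, 0.516, 5.822)
t=1.200: state=(1.019, 1.602, 3.517)
t=1.400: state=(3.393, 5.468, 3.239)
t=1.600: state=(9.667, 12.795, 12.484)
t=1.800: state=(7.190, 2.714, 20.135)
t=2.000: state=(1.581, 0.585, 12.373)
t=2.200: state=(1.191, 1.508, 7.423)
t=2.400: state=(2.729, 4.091, 5.165)
t=2.600: state=(7.278, 10.301, 8.918)
t=2.800: state=(9.249, 6.778, 19.778)
t=3.000: state=(3.339, 1.519, 14.614)
t=3.200: state=(2.156, 2.431, 9.218)
t=3.215: state=(2.204, 2.572, 8.935)
largest grid value and its neighbours: z(0.455)=22.15096, z(0.460)=22.15985, z(0.465)=22.14230
parabola through these three points peaks at t≈0.459 with z≈22.16020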